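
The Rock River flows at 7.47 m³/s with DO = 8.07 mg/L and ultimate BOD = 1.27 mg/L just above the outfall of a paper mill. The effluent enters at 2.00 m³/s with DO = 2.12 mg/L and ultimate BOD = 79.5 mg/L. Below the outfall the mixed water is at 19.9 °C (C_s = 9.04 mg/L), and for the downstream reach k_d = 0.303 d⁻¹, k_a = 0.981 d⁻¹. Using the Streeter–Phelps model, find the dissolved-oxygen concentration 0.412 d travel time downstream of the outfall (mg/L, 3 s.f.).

Mixed DO = (7.47×8.07 + 2.00×2.12)/(7.47+2.00) = 64.52/9.470 = 6.813 mg/L.
Mixed L₀ = (7.47×1.27 + 2.00×79.5)/(9.470) = 168.5/9.470 = 17.79 mg/L.
Initial deficit D₀ = C_s − DO₀ = 9.04 − 6.813 = 2.227 mg/L.
D(0.412) = [0.303×17.79/(0.981−0.303)](e^(−0.303×0.412) − e^(−0.981×0.412)) + 2.227 e^(−0.981×0.412)
= 7.951 × (0.8826 − 0.6675) + 2.227 × 0.6675 = 3.197 mg/L.
DO = 9.04 − 3.197 = 5.843 mg/L.

DO ≈ 5.84 mg/L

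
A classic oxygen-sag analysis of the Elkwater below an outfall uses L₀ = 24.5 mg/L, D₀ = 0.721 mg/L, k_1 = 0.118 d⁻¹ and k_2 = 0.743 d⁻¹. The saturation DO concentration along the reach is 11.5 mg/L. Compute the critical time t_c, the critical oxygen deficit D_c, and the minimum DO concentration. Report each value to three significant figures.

t_c = [1/(k_2−k_1)] ln[(k_2/k_1)(1 − D₀(k_2−k_1)/(k_1 L₀))]
= [1/(0.743−0.118)] ln[(0.743/0.118)(1 − 0.721×0.6250/(0.118×24.5))]
= (1/0.6250) ln[6.297 × 0.8441] = 1.600 × ln(5.315) = 1.600 × 1.671 = 2.673 d.
D_c = (k_1/k_2) L₀ e^(−k_1 t_c) = (0.118/0.743) × 24.5 × e^(−0.118×2.673) = 0.1588 × 24.5 × 0.7295 = 2.838 mg/L.
Minimum DO = C_s − D_c = 11.5 − 2.838 = 8.662 mg/L.

t_c ≈ 2.67 d; D_c ≈ 2.84 mg/L; min DO ≈ 8.66 mg/L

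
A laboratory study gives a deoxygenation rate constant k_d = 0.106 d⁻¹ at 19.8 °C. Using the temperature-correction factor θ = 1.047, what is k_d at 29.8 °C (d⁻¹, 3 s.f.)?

k_d ≈ 0.168 d⁻¹

k_d(T₂) = k_d(T₁) · θ^(T₂−T₁) = 0.106 × 1.047^(29.8−19.8)
= 0.106 × 1.047^10.0 = 0.106 × 1.583 = 0.1678 d⁻¹.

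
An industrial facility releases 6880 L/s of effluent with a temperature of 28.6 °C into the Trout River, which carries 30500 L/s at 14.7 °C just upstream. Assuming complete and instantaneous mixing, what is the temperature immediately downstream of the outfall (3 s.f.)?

17.3 °C

Flow-weighted mixing: C = (Q_r C_r + Q_w C_w)/(Q_r + Q_w)
= (30500×14.7 + 6880×28.6)/(30500 + 6880) = 645100/37380 = 17.26 °C.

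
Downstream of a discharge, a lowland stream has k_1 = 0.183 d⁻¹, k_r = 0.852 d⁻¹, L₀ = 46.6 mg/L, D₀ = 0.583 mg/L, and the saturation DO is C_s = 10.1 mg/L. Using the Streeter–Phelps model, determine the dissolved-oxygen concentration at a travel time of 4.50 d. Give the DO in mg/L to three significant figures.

DO ≈ 4.77 mg/L

k_1 L₀/(k_r−k_1) = 0.183×46.6/(0.852−0.183) = 8.528/0.6690 = 12.75 mg/L.
e^(−k_1 t) = e^(−0.183×4.500) = 0.4389; e^(−k_r t) = e^(−0.852×4.500) = 0.02162.
D = 12.75 × (0.4389 − 0.02162) + 0.583 × 0.02162 = 5.319 + 0.01261 = 5.332 mg/L.
DO = C_s − D = 10.1 − 5.332 = 4.768 mg/L.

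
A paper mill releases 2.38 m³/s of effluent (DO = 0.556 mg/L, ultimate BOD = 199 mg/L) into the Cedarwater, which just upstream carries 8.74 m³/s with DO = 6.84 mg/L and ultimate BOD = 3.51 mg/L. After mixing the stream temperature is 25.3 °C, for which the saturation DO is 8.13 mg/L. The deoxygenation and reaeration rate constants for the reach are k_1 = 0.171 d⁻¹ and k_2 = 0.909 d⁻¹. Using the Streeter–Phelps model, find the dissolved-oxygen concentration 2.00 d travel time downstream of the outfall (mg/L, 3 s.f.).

DO ≈ 1.94 mg/L

Mixed DO = (8.74×6.84 + 2.38×0.556)/(8.74+2.38) = 61.10/11.12 = 5.495 mg/L.
Mixed L₀ = (8.74×3.51 + 2.38×199)/(11.12) = 504.3/11.12 = 45.35 mg/L.
Initial deficit D₀ = C_s − DO₀ = 8.13 − 5.495 = 2.635 mg/L.
D(2.00) = [0.171×45.35/(0.909−0.171)](e^(−0.171×2.00) − e^(−0.909×2.00)) + 2.635 e^(−0.909×2.00)
= 10.51 × (0.7103 − 0.1624) + 2.635 × 0.1624 = 6.186 mg/L.
DO = 8.13 − 6.186 = 1.944 mg/L.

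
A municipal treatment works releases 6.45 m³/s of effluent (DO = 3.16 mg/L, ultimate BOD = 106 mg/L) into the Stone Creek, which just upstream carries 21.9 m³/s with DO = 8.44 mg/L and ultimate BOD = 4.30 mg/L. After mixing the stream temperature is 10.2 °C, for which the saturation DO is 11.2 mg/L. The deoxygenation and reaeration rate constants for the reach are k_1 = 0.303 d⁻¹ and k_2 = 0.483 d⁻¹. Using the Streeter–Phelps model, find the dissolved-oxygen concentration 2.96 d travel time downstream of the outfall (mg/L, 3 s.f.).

Mixed DO = (21.9×8.44 + 6.45×3.16)/(21.9+6.45) = 205.2/28.35 = 7.239 mg/L.
Mixed L₀ = (21.9×4.30 + 6.45×106)/(28.35) = 777.9/28.35 = 27.44 mg/L.
Initial deficit D₀ = C_s − DO₀ = 11.2 − 7.239 = 3.961 mg/L.
D(2.96) = [0.303×27.44/(0.483−0.303)](e^(−0.303×2.96) − e^(−0.483×2.96)) + 3.961 e^(−0.483×2.96)
= 46.19 × (0.4078 − 0.2394) + 3.961 × 0.2394 = 8.729 mg/L.
DO = 11.2 − 8.729 = 2.471 mg/L.

DO ≈ 2.47 mg/L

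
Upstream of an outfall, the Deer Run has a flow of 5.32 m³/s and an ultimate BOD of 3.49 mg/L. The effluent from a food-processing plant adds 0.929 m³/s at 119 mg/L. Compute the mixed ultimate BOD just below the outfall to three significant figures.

20.7 mg/L

Flow-weighted mixing: C = (Q_r C_r + Q_w C_w)/(Q_r + Q_w)
= (5.32×3.49 + 0.929×119)/(5.32 + 0.929) = 129.1/6.249 = 20.66 mg/L.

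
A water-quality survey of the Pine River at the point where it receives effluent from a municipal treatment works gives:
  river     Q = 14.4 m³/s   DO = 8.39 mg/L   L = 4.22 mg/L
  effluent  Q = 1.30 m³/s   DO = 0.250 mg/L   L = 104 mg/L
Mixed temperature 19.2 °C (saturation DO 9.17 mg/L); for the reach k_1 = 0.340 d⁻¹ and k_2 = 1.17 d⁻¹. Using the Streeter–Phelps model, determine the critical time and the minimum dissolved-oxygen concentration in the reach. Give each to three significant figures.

t_c ≈ 1.09 d; minimum DO ≈ 6.66 mg/L

Mixed DO = (14.4×8.39 + 1.30×0.250)/(14.4+1.30) = 121.1/15.70 = 7.716 mg/L.
Mixed L₀ = (14.4×4.22 + 1.30×104)/(15.70) = 196.0/15.70 = 12.48 mg/L.
Initial deficit D₀ = C_s − DO₀ = 9.17 − 7.716 = 1.454 mg/L.
t_c = (1/0.8300) ln[(1.17/0.340)(1 − 1.454×0.8300/(0.340×12.48))] = 1.205 × ln(2.463) = 1.086 d.
D_c = (0.340/1.17) × 12.48 × e^(−0.340×1.086) = 0.2906 × 12.48 × 0.6913 = 2.508 mg/L.
Minimum DO = 9.17 − 2.508 = 6.662 mg/L.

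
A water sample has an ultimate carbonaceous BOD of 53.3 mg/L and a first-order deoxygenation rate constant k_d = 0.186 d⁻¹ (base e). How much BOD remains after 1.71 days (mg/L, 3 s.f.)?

L ≈ 38.8 mg/L

L_t = L₀ e^(−k_d t) = 53.3 × e^(−0.186×1.71) = 53.3 × 0.7276 = 38.78 mg/L.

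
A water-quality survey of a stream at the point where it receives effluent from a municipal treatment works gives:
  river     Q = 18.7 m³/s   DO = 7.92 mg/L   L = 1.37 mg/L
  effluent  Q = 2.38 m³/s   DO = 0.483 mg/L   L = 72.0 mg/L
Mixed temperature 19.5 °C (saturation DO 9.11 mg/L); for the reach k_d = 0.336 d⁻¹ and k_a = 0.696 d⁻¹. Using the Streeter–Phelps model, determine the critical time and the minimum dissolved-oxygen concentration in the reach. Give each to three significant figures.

Mixed DO = (18.7×7.92 + 2.38×0.483)/(18.7+2.38) = 149.3/21.08 = 7.080 mg/L.
Mixed L₀ = (18.7×1.37 + 2.38×72.0)/(21.08) = 197.0/21.08 = 9.344 mg/L.
Initial deficit D₀ = C_s − DO₀ = 9.11 − 7.080 = 2.030 mg/L.
t_c = (1/0.3600) ln[(0.696/0.336)(1 − 2.030×0.3600/(0.336×9.344))] = 2.778 × ln(1.589) = 1.287 d.
D_c = (0.336/0.696) × 9.344 × e^(−0.336×1.287) = 0.4828 × 9.344 × 0.6489 = 2.927 mg/L.
Minimum DO = 9.11 − 2.927 = 6.183 mg/L.

t_c ≈ 1.29 d; minimum DO ≈ 6.18 mg/L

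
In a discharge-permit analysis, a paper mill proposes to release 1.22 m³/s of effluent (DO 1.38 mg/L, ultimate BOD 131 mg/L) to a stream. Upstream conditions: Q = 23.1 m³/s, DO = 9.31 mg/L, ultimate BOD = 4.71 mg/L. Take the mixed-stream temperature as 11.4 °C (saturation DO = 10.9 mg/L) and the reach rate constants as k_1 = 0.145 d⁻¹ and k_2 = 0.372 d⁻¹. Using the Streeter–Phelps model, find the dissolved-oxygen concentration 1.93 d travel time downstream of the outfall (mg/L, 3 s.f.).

DO ≈ 8.04 mg/L

Mixed DO = (23.1×9.31 + 1.22×1.38)/(23.1+1.22) = 216.7/24.32 = 8.912 mg/L.
Mixed L₀ = (23.1×4.71 + 1.22×131)/(24.32) = 268.6/24.32 = 11.05 mg/L.
Initial deficit D₀ = C_s − DO₀ = 10.9 − 8.912 = 1.988 mg/L.
D(1.93) = [0.145×11.05/(0.372−0.145)](e^(−0.145×1.93) − e^(−0.372×1.93)) + 1.988 e^(−0.372×1.93)
= 7.055 × (0.7559 − 0.4877) + 1.988 × 0.4877 = 2.861 mg/L.
DO = 10.9 − 2.861 = 8.039 mg/L.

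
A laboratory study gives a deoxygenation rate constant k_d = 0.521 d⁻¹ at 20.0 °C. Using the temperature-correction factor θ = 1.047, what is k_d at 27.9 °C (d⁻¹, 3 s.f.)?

k_d ≈ 0.749 d⁻¹

k_d(T₂) = k_d(T₁) · θ^(T₂−T₁) = 0.521 × 1.047^(27.9−20.0)
= 0.521 × 1.047^7.90 = 0.521 × 1.437 = 0.7489 d⁻¹.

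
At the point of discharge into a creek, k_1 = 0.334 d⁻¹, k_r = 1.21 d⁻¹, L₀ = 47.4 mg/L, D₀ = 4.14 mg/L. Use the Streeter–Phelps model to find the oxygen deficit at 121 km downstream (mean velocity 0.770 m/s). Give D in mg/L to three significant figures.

Travel time t = x/v = 121 km / (0.770 m/s) = 121000 m / 0.770 m/s = 157100 s = 1.819 d.
k_1 L₀/(k_r−k_1) = 0.334×47.4/(1.21−0.334) = 15.83/0.8760 = 18.07 mg/L.
e^(−k_1 t) = e^(−0.334×1.819) = 0.5447; e^(−k_r t) = e^(−1.21×1.819) = 0.1107.
D = 18.07 × (0.5447 − 0.1107) + 4.14 × 0.1107 = 7.844 + 0.4584 = 8.302 mg/L.

D ≈ 8.30 mg/L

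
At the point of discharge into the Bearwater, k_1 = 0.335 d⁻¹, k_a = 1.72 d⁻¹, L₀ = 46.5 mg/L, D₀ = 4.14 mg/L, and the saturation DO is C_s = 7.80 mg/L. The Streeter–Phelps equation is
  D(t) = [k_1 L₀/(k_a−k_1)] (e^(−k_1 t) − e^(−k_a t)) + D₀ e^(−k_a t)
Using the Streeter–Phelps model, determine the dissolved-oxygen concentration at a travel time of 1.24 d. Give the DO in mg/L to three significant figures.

k_1 L₀/(k_a−k_1) = 0.335×46.5/(1.72−0.335) = 15.58/1.385 = 11.25 mg/L.
e^(−k_1 t) = e^(−0.335×1.240) = 0.6601; e^(−k_a t) = e^(−1.72×1.240) = 0.1185.
D = 11.25 × (0.6601 − 0.1185) + 4.14 × 0.1185 = 6.091 + 0.4906 = 6.582 mg/L.
DO = C_s − D = 7.80 − 6.582 = 1.218 mg/L.

DO ≈ 1.22 mg/L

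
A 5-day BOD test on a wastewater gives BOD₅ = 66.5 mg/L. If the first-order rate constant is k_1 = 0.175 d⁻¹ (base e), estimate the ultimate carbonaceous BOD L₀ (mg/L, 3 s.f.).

BOD₅ = L₀(1 − e^(−5k_1)) ⇒ L₀ = BOD₅ / (1 − e^(−5×0.175))
= 66.5 / (1 − 0.4169) = 66.5 / 0.5831 = 114.0 mg/L.

L₀ ≈ 114 mg/L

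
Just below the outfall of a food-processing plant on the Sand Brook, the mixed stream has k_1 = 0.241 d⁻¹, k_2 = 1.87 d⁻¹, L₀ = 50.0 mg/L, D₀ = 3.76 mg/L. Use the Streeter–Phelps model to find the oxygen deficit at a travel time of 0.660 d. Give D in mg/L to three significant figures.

D ≈ 5.25 mg/L

k_1 L₀/(k_2−k_1) = 0.241×50.0/(1.87−0.241) = 12.05/1.629 = 7.397 mg/L.
e^(−k_1 t) = e^(−0.241×0.6600) = 0.8529; e^(−k_2 t) = e^(−1.87×0.6600) = 0.2911.
D = 7.397 × (0.8529 − 0.2911) + 3.76 × 0.2911 = 4.156 + 1.094 = 5.251 mg/L.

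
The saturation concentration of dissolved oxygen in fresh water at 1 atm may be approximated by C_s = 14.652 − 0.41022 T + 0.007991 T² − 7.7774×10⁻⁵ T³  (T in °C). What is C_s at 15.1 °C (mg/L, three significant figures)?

C_s = 14.652 − 0.41022×15.1 + 0.007991×15.1² − 7.7774×10⁻⁵×15.1³ = 10.01 mg/L.

C_s ≈ 10.0 mg/L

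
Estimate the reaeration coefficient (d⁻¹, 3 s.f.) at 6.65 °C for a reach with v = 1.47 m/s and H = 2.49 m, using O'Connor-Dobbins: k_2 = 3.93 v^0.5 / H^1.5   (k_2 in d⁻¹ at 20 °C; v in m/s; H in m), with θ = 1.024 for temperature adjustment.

k_2 ≈ 0.884 d⁻¹

k_2(20) = 3.93 × 1.47^0.5 / 2.49^1.5 = 3.93 × 1.212 / 3.929 = 1.213 d⁻¹.
k_2(6.65) = 1.213 × 1.024^(6.65−20) = 1.213 × 0.7286 = 0.8836 d⁻¹.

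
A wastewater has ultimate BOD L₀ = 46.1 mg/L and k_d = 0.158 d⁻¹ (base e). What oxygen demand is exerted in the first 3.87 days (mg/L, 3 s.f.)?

y_t = L₀(1 − e^(−k_d t)) = 46.1 × (1 − e^(−0.158×3.87))
= 46.1 × (1 − 0.5426) = 46.1 × 0.4574 = 21.09 mg/L.

y ≈ 21.1 mg/L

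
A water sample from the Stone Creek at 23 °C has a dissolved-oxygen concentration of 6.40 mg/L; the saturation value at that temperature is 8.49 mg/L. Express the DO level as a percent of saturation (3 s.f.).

75.4 % saturation

% saturation = C/C_s × 100 = 6.40/8.49 × 100 = 75.4 %.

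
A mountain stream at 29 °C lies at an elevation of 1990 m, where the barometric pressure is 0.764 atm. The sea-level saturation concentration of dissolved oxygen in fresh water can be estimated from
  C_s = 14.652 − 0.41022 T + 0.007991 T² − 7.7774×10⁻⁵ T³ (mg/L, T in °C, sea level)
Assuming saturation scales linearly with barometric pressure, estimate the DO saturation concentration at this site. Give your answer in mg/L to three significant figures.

C_s ≈ 5.79 mg/L

At sea level: C_s = 14.652 − 0.41022×29 + 0.007991×29² − 7.7774×10⁻⁵×29³ = 7.579 mg/L.
Pressure correction: C_s' = 7.579 × 0.764 = 5.791 mg/L.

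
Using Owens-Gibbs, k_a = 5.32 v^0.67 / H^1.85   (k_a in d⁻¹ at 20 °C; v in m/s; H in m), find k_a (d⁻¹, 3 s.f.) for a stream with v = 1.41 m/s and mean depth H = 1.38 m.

k_a = 5.32 × 1.41^0.67 / 1.38^1.85 = 5.32 × 1.259 / 1.815 = 3.691 d⁻¹.

k_a ≈ 3.69 d⁻¹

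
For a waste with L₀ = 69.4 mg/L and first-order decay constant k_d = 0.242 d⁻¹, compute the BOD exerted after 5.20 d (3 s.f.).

y_t = L₀(1 − e^(−k_d t)) = 69.4 × (1 − e^(−0.242×5.20))
= 69.4 × (1 − 0.2841) = 69.4 × 0.7159 = 49.68 mg/L.

y ≈ 49.7 mg/L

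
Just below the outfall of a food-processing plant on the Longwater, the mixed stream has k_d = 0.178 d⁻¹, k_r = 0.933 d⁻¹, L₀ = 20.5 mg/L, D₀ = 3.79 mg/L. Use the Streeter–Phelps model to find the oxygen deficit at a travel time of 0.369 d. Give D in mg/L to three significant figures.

k_d L₀/(k_r−k_d) = 0.178×20.5/(0.933−0.178) = 3.649/0.7550 = 4.833 mg/L.
e^(−k_d t) = e^(−0.178×0.3690) = 0.9364; e^(−k_r t) = e^(−0.933×0.3690) = 0.7087.
D = 4.833 × (0.9364 − 0.7087) + 3.79 × 0.7087 = 1.100 + 2.686 = 3.787 mg/L.

D ≈ 3.79 mg/L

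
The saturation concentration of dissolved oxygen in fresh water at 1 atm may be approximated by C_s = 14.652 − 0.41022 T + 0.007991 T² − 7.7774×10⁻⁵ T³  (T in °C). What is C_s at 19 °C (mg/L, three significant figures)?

C_s ≈ 9.21 mg/L

C_s = 14.652 − 0.41022×19 + 0.007991×19² − 7.7774×10⁻⁵×19³ = 9.209 mg/L.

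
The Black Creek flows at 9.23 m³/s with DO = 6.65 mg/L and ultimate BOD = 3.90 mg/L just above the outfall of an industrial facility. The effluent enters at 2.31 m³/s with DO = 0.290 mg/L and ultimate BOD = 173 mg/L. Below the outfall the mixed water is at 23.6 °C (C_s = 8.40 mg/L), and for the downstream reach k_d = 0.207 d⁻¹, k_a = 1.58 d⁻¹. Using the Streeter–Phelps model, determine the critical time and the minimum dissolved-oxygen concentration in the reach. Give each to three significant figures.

Mixed DO = (9.23×6.65 + 2.31×0.290)/(9.23+2.31) = 62.05/11.54 = 5.377 mg/L.
Mixed L₀ = (9.23×3.90 + 2.31×173)/(11.54) = 435.6/11.54 = 37.75 mg/L.
Initial deficit D₀ = C_s − DO₀ = 8.40 − 5.377 = 3.023 mg/L.
t_c = (1/1.373) ln[(1.58/0.207)(1 − 3.023×1.373/(0.207×37.75))] = 0.7283 × ln(3.578) = 0.9286 d.
D_c = (0.207/1.58) × 37.75 × e^(−0.207×0.9286) = 0.1310 × 37.75 × 0.8251 = 4.081 mg/L.
Minimum DO = 8.40 − 4.081 = 4.319 mg/L.

t_c ≈ 0.929 d; minimum DO ≈ 4.32 mg/L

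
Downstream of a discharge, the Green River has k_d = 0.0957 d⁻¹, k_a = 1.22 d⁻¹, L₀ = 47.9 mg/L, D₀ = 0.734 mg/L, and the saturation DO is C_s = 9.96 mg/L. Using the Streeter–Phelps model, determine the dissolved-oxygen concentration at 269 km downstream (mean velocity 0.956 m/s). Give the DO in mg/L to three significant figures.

DO ≈ 7.04 mg/L

Travel time t = x/v = 269 km / (0.956 m/s) = 269000 m / 0.956 m/s = 281400 s = 3.257 d.
k_d L₀/(k_a−k_d) = 0.0957×47.9/(1.22−0.0957) = 4.584/1.124 = 4.077 mg/L.
e^(−k_d t) = e^(−0.0957×3.257) = 0.7322; e^(−k_a t) = e^(−1.22×3.257) = 0.01881.
D = 4.077 × (0.7322 − 0.01881) + 0.734 × 0.01881 = 2.909 + 0.01381 = 2.923 mg/L.
DO = C_s − D = 9.96 − 2.923 = 7.037 mg/L.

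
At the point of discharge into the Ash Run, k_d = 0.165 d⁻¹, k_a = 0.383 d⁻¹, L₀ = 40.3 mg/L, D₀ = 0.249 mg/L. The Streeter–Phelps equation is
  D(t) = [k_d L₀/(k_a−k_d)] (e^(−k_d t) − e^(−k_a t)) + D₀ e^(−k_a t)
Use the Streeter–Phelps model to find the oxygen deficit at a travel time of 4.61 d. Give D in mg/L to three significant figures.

k_d L₀/(k_a−k_d) = 0.165×40.3/(0.383−0.165) = 6.649/0.2180 = 30.50 mg/L.
e^(−k_d t) = e^(−0.165×4.610) = 0.4674; e^(−k_a t) = e^(−0.383×4.610) = 0.1711.
D = 30.50 × (0.4674 − 0.1711) + 0.249 × 0.1711 = 9.037 + 0.04260 = 9.080 mg/L.

D ≈ 9.08 mg/L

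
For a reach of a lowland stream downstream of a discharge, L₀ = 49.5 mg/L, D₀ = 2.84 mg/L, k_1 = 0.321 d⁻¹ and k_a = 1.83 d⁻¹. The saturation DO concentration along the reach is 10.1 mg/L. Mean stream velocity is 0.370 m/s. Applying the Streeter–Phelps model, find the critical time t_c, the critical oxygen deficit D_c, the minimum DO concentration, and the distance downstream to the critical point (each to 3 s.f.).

t_c ≈ 0.945 d; D_c ≈ 6.41 mg/L; min DO ≈ 3.69 mg/L; x_c ≈ 30.2 km

With k_a/k_1 = 5.701 and 1 − D₀(k_a−k_1)/(k_1 L₀) = 0.7303,
t_c = ln(5.701 × 0.7303) / (1.83 − 0.321) = ln(4.163) / 1.509 = 1.426/1.509 = 0.9452 d.
L(t_c) = L₀ e^(−k_1 t_c) = 49.5 × 0.7383 = 36.55 mg/L, and at the critical point k_a D_c = k_1 L, so D_c = (0.321/1.83) × 36.55 = 6.410 mg/L.
Minimum DO = C_s − D_c = 10.1 − 6.410 = 3.690 mg/L.
x_c = v t_c = 0.370 m/s × 0.9452 d × 86400 s/d = 30220 m ≈ 30.2 km.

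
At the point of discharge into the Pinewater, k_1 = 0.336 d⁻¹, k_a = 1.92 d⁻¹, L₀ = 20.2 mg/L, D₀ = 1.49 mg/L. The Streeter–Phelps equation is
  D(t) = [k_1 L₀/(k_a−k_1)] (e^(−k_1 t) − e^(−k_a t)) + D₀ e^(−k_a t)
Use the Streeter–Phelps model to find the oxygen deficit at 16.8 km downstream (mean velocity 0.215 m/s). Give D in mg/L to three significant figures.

Travel time t = x/v = 16.8 km / (0.215 m/s) = 16800 m / 0.215 m/s = 78140 s = 0.9044 d.
k_1 L₀/(k_a−k_1) = 0.336×20.2/(1.92−0.336) = 6.787/1.584 = 4.285 mg/L.
e^(−k_1 t) = e^(−0.336×0.9044) = 0.7380; e^(−k_a t) = e^(−1.92×0.9044) = 0.1761.
D = 4.285 × (0.7380 − 0.1761) + 1.49 × 0.1761 = 2.407 + 0.2625 = 2.670 mg/L.

D ≈ 2.67 mg/L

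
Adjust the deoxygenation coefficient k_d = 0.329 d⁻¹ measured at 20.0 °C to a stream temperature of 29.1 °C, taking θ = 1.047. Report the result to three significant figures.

k_d ≈ 0.500 d⁻¹

k_d(T₂) = k_d(T₁) · θ^(T₂−T₁) = 0.329 × 1.047^(29.1−20.0)
= 0.329 × 1.047^9.10 = 0.329 × 1.519 = 0.4997 d⁻¹.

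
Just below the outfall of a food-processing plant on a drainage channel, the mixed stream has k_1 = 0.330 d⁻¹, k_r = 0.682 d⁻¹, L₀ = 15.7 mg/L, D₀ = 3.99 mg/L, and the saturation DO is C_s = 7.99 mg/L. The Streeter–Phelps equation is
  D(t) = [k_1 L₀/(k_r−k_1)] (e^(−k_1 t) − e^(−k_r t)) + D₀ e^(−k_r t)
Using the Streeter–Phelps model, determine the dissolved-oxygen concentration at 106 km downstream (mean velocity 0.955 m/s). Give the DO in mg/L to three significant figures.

Travel time t = x/v = 106 km / (0.955 m/s) = 106000 m / 0.955 m/s = 111000 s = 1.285 d.
k_1 L₀/(k_r−k_1) = 0.330×15.7/(0.682−0.330) = 5.181/0.3520 = 14.72 mg/L.
e^(−k_1 t) = e^(−0.330×1.285) = 0.6545; e^(−k_r t) = e^(−0.682×1.285) = 0.4164.
D = 14.72 × (0.6545 − 0.4164) + 3.99 × 0.4164 = 3.504 + 1.661 = 5.166 mg/L.
DO = C_s − D = 7.99 − 5.166 = 2.824 mg/L.

DO ≈ 2.82 mg/L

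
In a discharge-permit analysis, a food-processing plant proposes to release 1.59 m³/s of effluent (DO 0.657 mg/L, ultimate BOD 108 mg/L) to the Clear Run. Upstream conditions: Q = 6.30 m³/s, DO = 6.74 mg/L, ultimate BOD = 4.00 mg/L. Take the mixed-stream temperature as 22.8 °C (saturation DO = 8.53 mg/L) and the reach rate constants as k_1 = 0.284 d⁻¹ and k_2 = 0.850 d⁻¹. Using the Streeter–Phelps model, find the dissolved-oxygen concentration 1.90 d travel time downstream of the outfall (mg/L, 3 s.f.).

Mixed DO = (6.30×6.74 + 1.59×0.657)/(6.30+1.59) = 43.51/7.890 = 5.514 mg/L.
Mixed L₀ = (6.30×4.00 + 1.59×108)/(7.890) = 196.9/7.890 = 24.96 mg/L.
Initial deficit D₀ = C_s − DO₀ = 8.53 − 5.514 = 3.016 mg/L.
D(1.90) = [0.284×24.96/(0.850−0.284)](e^(−0.284×1.90) − e^(−0.850×1.90)) + 3.016 e^(−0.850×1.90)
= 12.52 × (0.5830 − 0.1989) + 3.016 × 0.1989 = 5.410 mg/L.
DO = 8.53 − 5.410 = 3.120 mg/L.

DO ≈ 3.12 mg/L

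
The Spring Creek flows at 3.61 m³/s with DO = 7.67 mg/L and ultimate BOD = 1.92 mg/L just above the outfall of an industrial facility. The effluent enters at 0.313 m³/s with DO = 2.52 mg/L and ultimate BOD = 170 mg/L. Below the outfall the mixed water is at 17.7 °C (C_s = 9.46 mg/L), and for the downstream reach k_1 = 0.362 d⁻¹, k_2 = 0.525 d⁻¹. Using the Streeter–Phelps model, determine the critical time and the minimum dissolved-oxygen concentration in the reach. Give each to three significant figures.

t_c ≈ 1.87 d; minimum DO ≈ 4.09 mg/L

Mixed DO = (3.61×7.67 + 0.313×2.52)/(3.61+0.313) = 28.48/3.923 = 7.259 mg/L.
Mixed L₀ = (3.61×1.92 + 0.313×170)/(3.923) = 60.14/3.923 = 15.33 mg/L.
Initial deficit D₀ = C_s − DO₀ = 9.46 − 7.259 = 2.201 mg/L.
t_c = (1/0.1630) ln[(0.525/0.362)(1 − 2.201×0.1630/(0.362×15.33))] = 6.135 × ln(1.357) = 1.871 d.
D_c = (0.362/0.525) × 15.33 × e^(−0.362×1.871) = 0.6895 × 15.33 × 0.5080 = 5.370 mg/L.
Minimum DO = 9.46 − 5.370 = 4.090 mg/L.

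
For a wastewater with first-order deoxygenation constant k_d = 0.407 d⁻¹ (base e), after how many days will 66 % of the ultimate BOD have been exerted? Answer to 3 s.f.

y/L₀ = 1 − e^(−k_d t) = 0.66 ⇒ e^(−k_d t) = 0.340
t = −ln(0.340) / 0.407 = 1.079 / 0.407 = 2.651 d.

t ≈ 2.65 d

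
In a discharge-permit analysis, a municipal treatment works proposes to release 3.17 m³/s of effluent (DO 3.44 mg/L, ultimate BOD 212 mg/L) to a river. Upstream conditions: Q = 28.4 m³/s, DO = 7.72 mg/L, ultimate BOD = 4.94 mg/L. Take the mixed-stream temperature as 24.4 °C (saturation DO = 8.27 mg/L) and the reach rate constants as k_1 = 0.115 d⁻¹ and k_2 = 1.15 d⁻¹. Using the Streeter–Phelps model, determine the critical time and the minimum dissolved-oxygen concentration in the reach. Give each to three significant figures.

Mixed DO = (28.4×7.72 + 3.17×3.44)/(28.4+3.17) = 230.2/31.57 = 7.290 mg/L.
Mixed L₀ = (28.4×4.94 + 3.17×212)/(31.57) = 812.3/31.57 = 25.73 mg/L.
Initial deficit D₀ = C_s − DO₀ = 8.27 − 7.290 = 0.9798 mg/L.
t_c = (1/1.035) ln[(1.15/0.115)(1 − 0.9798×1.035/(0.115×25.73))] = 0.9662 × ln(6.573) = 1.819 d.
D_c = (0.115/1.15) × 25.73 × e^(−0.115×1.819) = 0.1000 × 25.73 × 0.8112 = 2.087 mg/L.
Minimum DO = 8.27 − 2.087 = 6.183 mg/L.

t_c ≈ 1.82 d; minimum DO ≈ 6.18 mg/L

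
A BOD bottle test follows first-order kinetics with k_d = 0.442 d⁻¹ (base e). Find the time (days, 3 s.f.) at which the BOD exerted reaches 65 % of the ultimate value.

t ≈ 2.38 d

y/L₀ = 1 − e^(−k_d t) = 0.65 ⇒ e^(−k_d t) = 0.350
t = −ln(0.350) / 0.442 = 1.050 / 0.442 = 2.375 d.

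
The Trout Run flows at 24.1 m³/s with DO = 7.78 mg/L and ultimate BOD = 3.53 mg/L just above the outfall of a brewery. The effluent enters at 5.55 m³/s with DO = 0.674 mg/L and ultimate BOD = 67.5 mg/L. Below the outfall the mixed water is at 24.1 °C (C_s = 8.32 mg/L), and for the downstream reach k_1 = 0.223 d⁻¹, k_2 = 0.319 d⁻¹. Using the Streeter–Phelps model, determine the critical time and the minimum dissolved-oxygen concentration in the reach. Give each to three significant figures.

t_c ≈ 3.17 d; minimum DO ≈ 2.98 mg/L

Mixed DO = (24.1×7.78 + 5.55×0.674)/(24.1+5.55) = 191.2/29.65 = 6.450 mg/L.
Mixed L₀ = (24.1×3.53 + 5.55×67.5)/(29.65) = 459.7/29.65 = 15.50 mg/L.
Initial deficit D₀ = C_s − DO₀ = 8.32 − 6.450 = 1.870 mg/L.
t_c = (1/0.09600) ln[(0.319/0.223)(1 − 1.870×0.09600/(0.223×15.50))] = 10.42 × ln(1.356) = 3.174 d.
D_c = (0.223/0.319) × 15.50 × e^(−0.223×3.174) = 0.6991 × 15.50 × 0.4927 = 5.340 mg/L.
Minimum DO = 8.32 − 5.340 = 2.980 mg/L.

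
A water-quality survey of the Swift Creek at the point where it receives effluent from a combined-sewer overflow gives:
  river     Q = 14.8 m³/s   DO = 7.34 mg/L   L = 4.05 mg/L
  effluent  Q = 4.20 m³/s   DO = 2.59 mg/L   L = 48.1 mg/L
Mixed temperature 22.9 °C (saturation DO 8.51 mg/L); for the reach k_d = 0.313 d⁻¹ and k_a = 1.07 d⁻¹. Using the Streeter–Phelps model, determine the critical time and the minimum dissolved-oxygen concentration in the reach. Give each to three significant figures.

t_c ≈ 0.972 d; minimum DO ≈ 5.53 mg/L

Mixed DO = (14.8×7.34 + 4.20×2.59)/(14.8+4.20) = 119.5/19.00 = 6.290 mg/L.
Mixed L₀ = (14.8×4.05 + 4.20×48.1)/(19.00) = 262.0/19.00 = 13.79 mg/L.
Initial deficit D₀ = C_s − DO₀ = 8.51 − 6.290 = 2.220 mg/L.
t_c = (1/0.7570) ln[(1.07/0.313)(1 − 2.220×0.7570/(0.313×13.79))] = 1.321 × ln(2.087) = 0.9721 d.
D_c = (0.313/1.07) × 13.79 × e^(−0.313×0.9721) = 0.2925 × 13.79 × 0.7377 = 2.975 mg/L.
Minimum DO = 8.51 − 2.975 = 5.535 mg/L.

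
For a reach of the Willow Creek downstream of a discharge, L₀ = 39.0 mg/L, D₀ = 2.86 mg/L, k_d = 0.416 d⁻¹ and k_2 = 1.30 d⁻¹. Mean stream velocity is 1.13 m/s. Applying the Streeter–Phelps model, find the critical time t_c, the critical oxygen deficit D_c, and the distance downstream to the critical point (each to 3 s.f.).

t_c ≈ 1.10 d; D_c ≈ 7.91 mg/L; x_c ≈ 107 km

With k_2/k_d = 3.125 and 1 − D₀(k_2−k_d)/(k_d L₀) = 0.8442,
t_c = ln(3.125 × 0.8442) / (1.30 − 0.416) = ln(2.638) / 0.8840 = 0.9700/0.8840 = 1.097 d.
D_c = (k_d/k_2) L₀ e^(−k_d t_c) = (0.416/1.30) × 39.0 × e^(−0.416×1.097) = 0.3200 × 39.0 × 0.6335 = 7.906 mg/L.
x_c = v t_c = 1.13 m/s × 1.097 d × 86400 s/d = 107100 m ≈ 107 km.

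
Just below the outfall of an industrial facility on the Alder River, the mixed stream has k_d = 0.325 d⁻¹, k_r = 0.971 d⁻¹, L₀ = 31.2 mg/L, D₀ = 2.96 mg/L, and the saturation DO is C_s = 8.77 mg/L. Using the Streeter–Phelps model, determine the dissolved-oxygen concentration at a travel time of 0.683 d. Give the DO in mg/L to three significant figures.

DO ≈ 2.76 mg/L

k_d L₀/(k_r−k_d) = 0.325×31.2/(0.971−0.325) = 10.14/0.6460 = 15.70 mg/L.
e^(−k_d t) = e^(−0.325×0.6830) = 0.8009; e^(−k_r t) = e^(−0.971×0.6830) = 0.5152.
D = 15.70 × (0.8009 − 0.5152) + 2.96 × 0.5152 = 4.485 + 1.525 = 6.010 mg/L.
DO = C_s − D = 8.77 − 6.010 = 2.760 mg/L.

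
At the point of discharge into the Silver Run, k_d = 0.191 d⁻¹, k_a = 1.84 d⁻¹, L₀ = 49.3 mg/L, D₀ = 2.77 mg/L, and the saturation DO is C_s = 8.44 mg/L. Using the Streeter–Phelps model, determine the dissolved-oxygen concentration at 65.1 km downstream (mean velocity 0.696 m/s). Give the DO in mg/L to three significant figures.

DO ≈ 4.20 mg/L

Travel time t = x/v = 65.1 km / (0.696 m/s) = 65100 m / 0.696 m/s = 93530 s = 1.083 d.
k_d L₀/(k_a−k_d) = 0.191×49.3/(1.84−0.191) = 9.416/1.649 = 5.710 mg/L.
e^(−k_d t) = e^(−0.191×1.083) = 0.8132; e^(−k_a t) = e^(−1.84×1.083) = 0.1364.
D = 5.710 × (0.8132 − 0.1364) + 2.77 × 0.1364 = 3.865 + 0.3779 = 4.243 mg/L.
DO = C_s − D = 8.44 − 4.243 = 4.197 mg/L.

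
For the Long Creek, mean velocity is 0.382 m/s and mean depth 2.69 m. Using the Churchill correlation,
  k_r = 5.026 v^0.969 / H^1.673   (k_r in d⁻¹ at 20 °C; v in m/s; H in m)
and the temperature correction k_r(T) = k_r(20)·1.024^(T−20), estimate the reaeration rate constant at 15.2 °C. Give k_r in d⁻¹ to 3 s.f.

k_r(20) = 5.026 × 0.382^0.969 / 2.69^1.673 = 5.026 × 0.3936 / 5.236 = 0.3778 d⁻¹.
k_r(15.2) = 0.3778 × 1.024^(15.2−20) = 0.3778 × 0.8924 = 0.3372 d⁻¹.

k_r ≈ 0.337 d⁻¹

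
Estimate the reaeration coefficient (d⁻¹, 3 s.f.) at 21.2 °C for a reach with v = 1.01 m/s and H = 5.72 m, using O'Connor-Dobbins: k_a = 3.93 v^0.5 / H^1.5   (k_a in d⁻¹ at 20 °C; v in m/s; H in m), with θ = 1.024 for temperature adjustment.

k_a ≈ 0.297 d⁻¹

k_a(20) = 3.93 × 1.01^0.5 / 5.72^1.5 = 3.93 × 1.005 / 13.68 = 0.2887 d⁻¹.
k_a(21.2) = 0.2887 × 1.024^(21.2−20) = 0.2887 × 1.029 = 0.2970 d⁻¹.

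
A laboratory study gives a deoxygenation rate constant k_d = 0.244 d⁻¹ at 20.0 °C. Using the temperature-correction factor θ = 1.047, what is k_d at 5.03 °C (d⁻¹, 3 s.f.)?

k_d(T₂) = k_d(T₁) · θ^(T₂−T₁) = 0.244 × 1.047^(5.03−20.0)
= 0.244 × 1.047^-15.0 = 0.244 × 0.5028 = 0.1227 d⁻¹.

k_d ≈ 0.123 d⁻¹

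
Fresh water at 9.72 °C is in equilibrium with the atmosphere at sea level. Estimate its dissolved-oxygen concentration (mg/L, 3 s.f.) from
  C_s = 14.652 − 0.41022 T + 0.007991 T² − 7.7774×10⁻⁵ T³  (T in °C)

C_s ≈ 11.3 mg/L

C_s = 14.652 − 0.41022×9.72 + 0.007991×9.72² − 7.7774×10⁻⁵×9.72³ = 11.35 mg/L.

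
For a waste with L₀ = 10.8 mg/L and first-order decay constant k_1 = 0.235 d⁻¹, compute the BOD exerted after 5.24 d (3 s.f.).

y ≈ 7.65 mg/L

y_t = L₀(1 − e^(−k_1 t)) = 10.8 × (1 − e^(−0.235×5.24))
= 10.8 × (1 − 0.2919) = 10.8 × 0.7081 = 7.648 mg/L.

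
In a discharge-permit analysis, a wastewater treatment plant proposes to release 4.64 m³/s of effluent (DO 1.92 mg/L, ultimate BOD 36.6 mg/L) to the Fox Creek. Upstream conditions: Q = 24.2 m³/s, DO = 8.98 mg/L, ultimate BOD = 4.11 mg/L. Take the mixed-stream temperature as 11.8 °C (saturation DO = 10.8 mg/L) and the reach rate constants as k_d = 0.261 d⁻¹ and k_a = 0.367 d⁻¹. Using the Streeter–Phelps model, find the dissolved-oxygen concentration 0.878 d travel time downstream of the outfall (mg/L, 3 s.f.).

Mixed DO = (24.2×8.98 + 4.64×1.92)/(24.2+4.64) = 226.2/28.84 = 7.844 mg/L.
Mixed L₀ = (24.2×4.11 + 4.64×36.6)/(28.84) = 269.3/28.84 = 9.337 mg/L.
Initial deficit D₀ = C_s − DO₀ = 10.8 − 7.844 = 2.956 mg/L.
D(0.878) = [0.261×9.337/(0.367−0.261)](e^(−0.261×0.878) − e^(−0.367×0.878)) + 2.956 e^(−0.367×0.878)
= 22.99 × (0.7952 − 0.7245) + 2.956 × 0.7245 = 3.766 mg/L.
DO = 10.8 − 3.766 = 7.034 mg/L.

DO ≈ 7.03 mg/L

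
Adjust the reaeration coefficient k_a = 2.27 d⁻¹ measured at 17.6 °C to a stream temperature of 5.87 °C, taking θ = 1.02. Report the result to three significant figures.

k_a ≈ 1.80 d⁻¹

k_a(T₂) = k_a(T₁) · θ^(T₂−T₁) = 2.27 × 1.02^(5.87−17.6)
= 2.27 × 1.02^-11.7 = 2.27 × 0.7927 = 1.799 d⁻¹.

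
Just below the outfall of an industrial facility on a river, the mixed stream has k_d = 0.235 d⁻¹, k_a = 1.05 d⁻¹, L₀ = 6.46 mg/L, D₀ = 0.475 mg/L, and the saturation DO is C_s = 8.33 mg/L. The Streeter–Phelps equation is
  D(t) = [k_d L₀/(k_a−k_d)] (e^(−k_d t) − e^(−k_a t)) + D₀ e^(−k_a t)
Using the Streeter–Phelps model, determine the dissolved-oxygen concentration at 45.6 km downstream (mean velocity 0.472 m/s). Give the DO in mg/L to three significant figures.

DO ≈ 7.33 mg/L

Travel time t = x/v = 45.6 km / (0.472 m/s) = 45600 m / 0.472 m/s = 96610 s = 1.118 d.
k_d L₀/(k_a−k_d) = 0.235×6.46/(1.05−0.235) = 1.518/0.8150 = 1.863 mg/L.
e^(−k_d t) = e^(−0.235×1.118) = 0.7689; e^(−k_a t) = e^(−1.05×1.118) = 0.3091.
D = 1.863 × (0.7689 − 0.3091) + 0.475 × 0.3091 = 0.8565 + 0.1468 = 1.003 mg/L.
DO = C_s − D = 8.33 − 1.003 = 7.327 mg/L.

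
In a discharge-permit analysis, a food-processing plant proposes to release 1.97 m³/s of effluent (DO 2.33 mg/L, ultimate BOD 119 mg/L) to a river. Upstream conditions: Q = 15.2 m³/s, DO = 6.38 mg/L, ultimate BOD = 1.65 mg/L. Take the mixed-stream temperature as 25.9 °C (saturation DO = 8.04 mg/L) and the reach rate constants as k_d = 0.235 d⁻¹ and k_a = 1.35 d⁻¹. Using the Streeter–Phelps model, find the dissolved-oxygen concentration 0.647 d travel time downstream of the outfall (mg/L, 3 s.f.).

Mixed DO = (15.2×6.38 + 1.97×2.33)/(15.2+1.97) = 101.6/17.17 = 5.915 mg/L.
Mixed L₀ = (15.2×1.65 + 1.97×119)/(17.17) = 259.5/17.17 = 15.11 mg/L.
Initial deficit D₀ = C_s − DO₀ = 8.04 − 5.915 = 2.125 mg/L.
D(0.647) = [0.235×15.11/(1.35−0.235)](e^(−0.235×0.647) − e^(−1.35×0.647)) + 2.125 e^(−1.35×0.647)
= 3.185 × (0.8589 − 0.4175) + 2.125 × 0.4175 = 2.293 mg/L.
DO = 8.04 − 2.293 = 5.747 mg/L.

DO ≈ 5.75 mg/L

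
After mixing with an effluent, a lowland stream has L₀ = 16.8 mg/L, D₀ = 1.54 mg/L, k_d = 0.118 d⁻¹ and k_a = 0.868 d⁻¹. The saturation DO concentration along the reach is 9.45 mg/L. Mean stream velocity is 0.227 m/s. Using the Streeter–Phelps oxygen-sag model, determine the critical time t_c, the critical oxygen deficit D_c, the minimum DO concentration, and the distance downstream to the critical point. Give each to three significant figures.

t_c ≈ 1.50 d; D_c ≈ 1.91 mg/L; min DO ≈ 7.54 mg/L; x_c ≈ 29.3 km

At the critical point dD/dt = 0, so k_d L₀ e^(−k_d t) = k_a D. Substituting D(t) from the Streeter–Phelps equation and solving for t gives
t_c = ln[(k_a/k_d)(1 − D₀(k_a−k_d)/(k_d L₀))] / (k_a−k_d).
Here k_a−k_d = 0.7500 d⁻¹ and 1 − D₀(k_a−k_d)/(k_d L₀) = 1 − 1.54×0.7500/(0.118×16.8) = 0.4174, so
t_c = ln(7.356 × 0.4174) / 0.7500 = 1.122 / 0.7500 = 1.496 d.
L(t_c) = L₀ e^(−k_d t_c) = 16.8 × 0.8382 = 14.08 mg/L, and at the critical point k_a D_c = k_d L, so D_c = (0.118/0.868) × 14.08 = 1.914 mg/L.
Minimum DO = C_s − D_c = 9.45 − 1.914 = 7.536 mg/L.
x_c = v t_c = 0.227 m/s × 1.496 d × 86400 s/d = 29330 m ≈ 29.3 km.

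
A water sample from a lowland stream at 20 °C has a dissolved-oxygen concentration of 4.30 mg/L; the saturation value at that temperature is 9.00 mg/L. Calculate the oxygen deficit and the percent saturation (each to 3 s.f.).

D = C_s − C = 9.00 − 4.30 = 4.70 mg/L.
% saturation = 4.30/9.00 × 100 = 47.8 %.

D ≈ 4.70 mg/L; 47.8 % saturation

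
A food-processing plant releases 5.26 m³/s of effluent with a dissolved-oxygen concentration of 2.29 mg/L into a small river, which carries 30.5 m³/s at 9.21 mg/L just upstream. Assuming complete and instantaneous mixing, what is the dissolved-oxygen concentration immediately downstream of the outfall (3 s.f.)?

8.19 mg/L

Flow-weighted mixing: C = (Q_r C_r + Q_w C_w)/(Q_r + Q_w)
= (30.5×9.21 + 5.26×2.29)/(30.5 + 5.26) = 293.0/35.76 = 8.192 mg/L.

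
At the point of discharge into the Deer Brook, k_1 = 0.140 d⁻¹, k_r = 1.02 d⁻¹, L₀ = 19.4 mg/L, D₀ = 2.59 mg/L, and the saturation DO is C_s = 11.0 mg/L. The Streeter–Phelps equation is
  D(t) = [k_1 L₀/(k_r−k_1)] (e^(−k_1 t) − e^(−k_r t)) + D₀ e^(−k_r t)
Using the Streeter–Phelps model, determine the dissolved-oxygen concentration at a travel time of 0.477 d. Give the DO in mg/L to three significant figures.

k_1 L₀/(k_r−k_1) = 0.140×19.4/(1.02−0.140) = 2.716/0.8800 = 3.086 mg/L.
e^(−k_1 t) = e^(−0.140×0.4770) = 0.9354; e^(−k_r t) = e^(−1.02×0.4770) = 0.6147.
D = 3.086 × (0.9354 − 0.6147) + 2.59 × 0.6147 = 0.9896 + 1.592 = 2.582 mg/L.
DO = C_s − D = 11.0 − 2.582 = 8.418 mg/L.

DO ≈ 8.42 mg/L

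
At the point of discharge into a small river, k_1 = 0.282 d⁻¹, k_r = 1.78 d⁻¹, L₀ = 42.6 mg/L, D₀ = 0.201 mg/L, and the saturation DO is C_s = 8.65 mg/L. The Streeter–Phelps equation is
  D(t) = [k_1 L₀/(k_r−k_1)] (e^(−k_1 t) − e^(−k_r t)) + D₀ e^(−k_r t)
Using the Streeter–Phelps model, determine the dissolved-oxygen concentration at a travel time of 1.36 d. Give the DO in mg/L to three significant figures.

k_1 L₀/(k_r−k_1) = 0.282×42.6/(1.78−0.282) = 12.01/1.498 = 8.019 mg/L.
e^(−k_1 t) = e^(−0.282×1.360) = 0.6815; e^(−k_r t) = e^(−1.78×1.360) = 0.08885.
D = 8.019 × (0.6815 − 0.08885) + 0.201 × 0.08885 = 4.752 + 0.01786 = 4.770 mg/L.
DO = C_s − D = 8.65 − 4.770 = 3.880 mg/L.

DO ≈ 3.88 mg/L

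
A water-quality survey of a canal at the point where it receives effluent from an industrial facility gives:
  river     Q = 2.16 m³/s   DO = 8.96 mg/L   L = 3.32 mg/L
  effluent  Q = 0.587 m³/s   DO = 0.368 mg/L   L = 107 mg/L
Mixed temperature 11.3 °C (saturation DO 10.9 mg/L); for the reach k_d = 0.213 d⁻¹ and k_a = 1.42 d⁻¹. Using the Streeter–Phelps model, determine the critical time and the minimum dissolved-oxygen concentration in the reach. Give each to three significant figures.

t_c ≈ 0.0538 d; minimum DO ≈ 7.12 mg/L

Mixed DO = (2.16×8.96 + 0.587×0.368)/(2.16+0.587) = 19.57/2.747 = 7.124 mg/L.
Mixed L₀ = (2.16×3.32 + 0.587×107)/(2.747) = 69.98/2.747 = 25.48 mg/L.
Initial deficit D₀ = C_s − DO₀ = 10.9 − 7.124 = 3.776 mg/L.
t_c = (1/1.207) ln[(1.42/0.213)(1 − 3.776×1.207/(0.213×25.48))] = 0.8285 × ln(1.067) = 0.05383 d.
D_c = (0.213/1.42) × 25.48 × e^(−0.213×0.05383) = 0.1500 × 25.48 × 0.9886 = 3.778 mg/L.
Minimum DO = 10.9 − 3.778 = 7.122 mg/L.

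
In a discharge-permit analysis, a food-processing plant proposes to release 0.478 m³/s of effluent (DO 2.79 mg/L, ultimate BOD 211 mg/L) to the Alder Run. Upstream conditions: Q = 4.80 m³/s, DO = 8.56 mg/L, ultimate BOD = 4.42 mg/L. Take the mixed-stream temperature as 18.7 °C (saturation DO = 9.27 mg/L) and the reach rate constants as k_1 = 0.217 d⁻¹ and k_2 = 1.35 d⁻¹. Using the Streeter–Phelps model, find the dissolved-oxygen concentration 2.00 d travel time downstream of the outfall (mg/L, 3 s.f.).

Mixed DO = (4.80×8.56 + 0.478×2.79)/(4.80+0.478) = 42.42/5.278 = 8.037 mg/L.
Mixed L₀ = (4.80×4.42 + 0.478×211)/(5.278) = 122.1/5.278 = 23.13 mg/L.
Initial deficit D₀ = C_s − DO₀ = 9.27 − 8.037 = 1.233 mg/L.
D(2.00) = [0.217×23.13/(1.35−0.217)](e^(−0.217×2.00) − e^(−1.35×2.00)) + 1.233 e^(−1.35×2.00)
= 4.430 × (0.6479 − 0.06721) + 1.233 × 0.06721 = 2.655 mg/L.
DO = 9.27 − 2.655 = 6.615 mg/L.

DO ≈ 6.61 mg/L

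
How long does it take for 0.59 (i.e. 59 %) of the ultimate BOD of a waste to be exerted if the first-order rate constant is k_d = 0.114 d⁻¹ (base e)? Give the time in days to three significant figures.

t ≈ 7.82 d

y/L₀ = 1 − e^(−k_d t) = 0.59 ⇒ e^(−k_d t) = 0.410
t = −ln(0.410) / 0.114 = 0.8916 / 0.114 = 7.821 d.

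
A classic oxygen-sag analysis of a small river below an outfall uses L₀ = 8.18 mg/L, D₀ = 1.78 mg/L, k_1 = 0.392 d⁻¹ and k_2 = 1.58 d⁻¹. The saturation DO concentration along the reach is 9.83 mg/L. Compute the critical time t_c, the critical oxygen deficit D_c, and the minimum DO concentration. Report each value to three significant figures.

With k_2/k_1 = 4.031 and 1 − D₀(k_2−k_1)/(k_1 L₀) = 0.3405,
t_c = ln(4.031 × 0.3405) / (1.58 − 0.392) = ln(1.373) / 1.188 = 0.3167/1.188 = 0.2665 d.
L(t_c) = L₀ e^(−k_1 t_c) = 8.18 × 0.9008 = 7.368 mg/L, and at the critical point k_2 D_c = k_1 L, so D_c = (0.392/1.58) × 7.368 = 1.828 mg/L.
Minimum DO = C_s − D_c = 9.83 − 1.828 = 8.002 mg/L.

t_c ≈ 0.267 d; D_c ≈ 1.83 mg/L; min DO ≈ 8.00 mg/L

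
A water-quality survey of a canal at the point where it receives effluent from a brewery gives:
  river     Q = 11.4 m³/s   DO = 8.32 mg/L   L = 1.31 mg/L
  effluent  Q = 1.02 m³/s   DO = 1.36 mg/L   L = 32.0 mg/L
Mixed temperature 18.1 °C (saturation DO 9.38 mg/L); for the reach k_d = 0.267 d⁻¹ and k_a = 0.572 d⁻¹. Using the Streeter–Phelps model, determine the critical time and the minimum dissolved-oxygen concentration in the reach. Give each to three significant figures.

t_c ≈ 0.312 d; minimum DO ≈ 7.74 mg/L

Mixed DO = (11.4×8.32 + 1.02×1.36)/(11.4+1.02) = 96.24/12.42 = 7.748 mg/L.
Mixed L₀ = (11.4×1.31 + 1.02×32.0)/(12.42) = 47.57/12.42 = 3.830 mg/L.
Initial deficit D₀ = C_s − DO₀ = 9.38 − 7.748 = 1.632 mg/L.
t_c = (1/0.3050) ln[(0.572/0.267)(1 − 1.632×0.3050/(0.267×3.830))] = 3.279 × ln(1.100) = 0.3122 d.
D_c = (0.267/0.572) × 3.830 × e^(−0.267×0.3122) = 0.4668 × 3.830 × 0.9200 = 1.645 mg/L.
Minimum DO = 9.38 − 1.645 = 7.735 mg/L.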